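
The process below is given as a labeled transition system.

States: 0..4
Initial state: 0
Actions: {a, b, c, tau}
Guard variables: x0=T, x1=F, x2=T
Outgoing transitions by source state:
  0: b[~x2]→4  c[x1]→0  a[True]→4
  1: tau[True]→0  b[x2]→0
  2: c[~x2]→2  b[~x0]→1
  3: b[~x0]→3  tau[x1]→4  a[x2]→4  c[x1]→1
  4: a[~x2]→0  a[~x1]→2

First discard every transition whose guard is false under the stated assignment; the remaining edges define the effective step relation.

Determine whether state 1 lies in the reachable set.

Answer: UNREACHABLE

Trace:
5 transition(s) survive guard evaluation.
Layer 0: {0}
Layer 1: {4}  now seen {0,4}
Layer 2: {2}  now seen {0,2,4}
Reachable = {0,2,4}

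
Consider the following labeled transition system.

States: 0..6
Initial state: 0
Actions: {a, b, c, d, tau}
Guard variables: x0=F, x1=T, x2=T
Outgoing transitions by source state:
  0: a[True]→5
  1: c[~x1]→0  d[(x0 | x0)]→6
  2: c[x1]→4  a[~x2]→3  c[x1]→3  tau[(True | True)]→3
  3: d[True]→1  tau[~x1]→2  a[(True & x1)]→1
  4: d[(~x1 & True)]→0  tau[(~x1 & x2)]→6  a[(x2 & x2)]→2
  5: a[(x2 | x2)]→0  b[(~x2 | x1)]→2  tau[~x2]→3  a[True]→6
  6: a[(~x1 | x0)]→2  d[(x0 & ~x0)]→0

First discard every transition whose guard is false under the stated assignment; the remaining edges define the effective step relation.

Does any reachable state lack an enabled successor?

Reach set: {0,1,2,3,4,5,6}
  0: a→5  [1 out]
  1: ∅  [STUCK]
  2: c→3  c→4  tau→3  [3 out]
  3: a→1  d→1  [2 out]
  4: a→2  [1 out]
  5: a→0  a→6  b→2  [3 out]
  6: ∅  [STUCK]
Path to 1: a·b·c·d

Answer: DEADLOCK at state 1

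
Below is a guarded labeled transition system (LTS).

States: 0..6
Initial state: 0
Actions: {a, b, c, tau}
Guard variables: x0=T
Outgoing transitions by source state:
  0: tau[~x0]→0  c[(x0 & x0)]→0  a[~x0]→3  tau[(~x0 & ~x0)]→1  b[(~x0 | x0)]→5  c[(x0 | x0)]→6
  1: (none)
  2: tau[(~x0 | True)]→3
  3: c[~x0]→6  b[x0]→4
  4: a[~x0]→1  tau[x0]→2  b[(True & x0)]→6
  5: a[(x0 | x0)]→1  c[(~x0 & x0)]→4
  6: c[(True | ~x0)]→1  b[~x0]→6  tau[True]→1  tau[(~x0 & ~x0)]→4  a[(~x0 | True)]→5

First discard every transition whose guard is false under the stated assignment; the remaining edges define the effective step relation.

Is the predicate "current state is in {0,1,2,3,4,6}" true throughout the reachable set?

Allowed set {0,1,2,3,4,6}
R = {0,1,5,6}
  0: safe
  1: safe
  5: outside
  6: safe
witness against invariant: b → 5

Answer: INVARIANT VIOLATED at state 5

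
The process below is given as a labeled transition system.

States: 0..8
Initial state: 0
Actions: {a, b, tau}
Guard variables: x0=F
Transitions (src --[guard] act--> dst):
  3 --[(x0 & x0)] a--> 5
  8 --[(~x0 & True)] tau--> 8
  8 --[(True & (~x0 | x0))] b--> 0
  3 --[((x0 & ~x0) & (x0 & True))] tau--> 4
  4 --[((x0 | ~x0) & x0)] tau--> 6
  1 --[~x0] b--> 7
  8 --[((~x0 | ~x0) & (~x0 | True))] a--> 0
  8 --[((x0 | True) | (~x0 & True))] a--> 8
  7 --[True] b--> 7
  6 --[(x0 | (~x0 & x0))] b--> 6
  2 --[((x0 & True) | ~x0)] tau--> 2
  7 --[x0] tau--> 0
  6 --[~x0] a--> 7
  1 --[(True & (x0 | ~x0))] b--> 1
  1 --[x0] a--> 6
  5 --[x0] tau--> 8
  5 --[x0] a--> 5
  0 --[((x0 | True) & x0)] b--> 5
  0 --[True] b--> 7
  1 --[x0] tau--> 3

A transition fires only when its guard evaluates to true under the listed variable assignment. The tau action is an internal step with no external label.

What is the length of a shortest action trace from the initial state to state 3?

Answer: UNREACHABLE

Trace:
BFS to 3:
  depth 0: {0}
  depth 1: {7}
3 never appears.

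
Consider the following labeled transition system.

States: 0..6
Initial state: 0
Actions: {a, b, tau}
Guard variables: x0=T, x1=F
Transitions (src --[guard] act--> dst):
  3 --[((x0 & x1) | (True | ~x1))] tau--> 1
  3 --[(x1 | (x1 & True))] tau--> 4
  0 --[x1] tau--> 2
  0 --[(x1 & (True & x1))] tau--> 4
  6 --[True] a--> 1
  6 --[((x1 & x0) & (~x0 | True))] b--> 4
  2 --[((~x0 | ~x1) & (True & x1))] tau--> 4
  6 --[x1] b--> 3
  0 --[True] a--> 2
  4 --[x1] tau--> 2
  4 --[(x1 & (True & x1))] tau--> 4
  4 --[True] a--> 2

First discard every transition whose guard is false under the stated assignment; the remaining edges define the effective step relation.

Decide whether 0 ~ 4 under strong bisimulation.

Bisimulation quotient by refinement:
  π0 = {{0,1,2,3,4,5,6}}
  π1 = {{0,4,6},{1,2,5},{3}}
stable after 2 split(s): 3 block(s)
[0]={0,4,6}  [4]={0,4,6}

Answer: BISIMILAR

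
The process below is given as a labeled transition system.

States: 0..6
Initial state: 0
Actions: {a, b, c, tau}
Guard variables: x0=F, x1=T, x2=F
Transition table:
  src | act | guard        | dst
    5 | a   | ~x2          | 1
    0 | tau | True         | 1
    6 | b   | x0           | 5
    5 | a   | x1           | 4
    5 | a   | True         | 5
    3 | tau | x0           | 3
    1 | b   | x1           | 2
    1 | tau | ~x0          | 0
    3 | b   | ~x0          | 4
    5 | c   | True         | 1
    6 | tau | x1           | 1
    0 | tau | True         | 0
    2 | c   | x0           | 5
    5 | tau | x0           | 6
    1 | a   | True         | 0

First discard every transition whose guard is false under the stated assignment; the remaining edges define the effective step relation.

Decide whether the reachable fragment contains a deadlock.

Reachable = {0,1,2}
  0: tau→0  tau→1  [2 out]
  1: a→0  b→2  tau→0  [3 out]
  2: ∅  [STUCK]
Path to 2: tau·b

Answer: DEADLOCK at state 2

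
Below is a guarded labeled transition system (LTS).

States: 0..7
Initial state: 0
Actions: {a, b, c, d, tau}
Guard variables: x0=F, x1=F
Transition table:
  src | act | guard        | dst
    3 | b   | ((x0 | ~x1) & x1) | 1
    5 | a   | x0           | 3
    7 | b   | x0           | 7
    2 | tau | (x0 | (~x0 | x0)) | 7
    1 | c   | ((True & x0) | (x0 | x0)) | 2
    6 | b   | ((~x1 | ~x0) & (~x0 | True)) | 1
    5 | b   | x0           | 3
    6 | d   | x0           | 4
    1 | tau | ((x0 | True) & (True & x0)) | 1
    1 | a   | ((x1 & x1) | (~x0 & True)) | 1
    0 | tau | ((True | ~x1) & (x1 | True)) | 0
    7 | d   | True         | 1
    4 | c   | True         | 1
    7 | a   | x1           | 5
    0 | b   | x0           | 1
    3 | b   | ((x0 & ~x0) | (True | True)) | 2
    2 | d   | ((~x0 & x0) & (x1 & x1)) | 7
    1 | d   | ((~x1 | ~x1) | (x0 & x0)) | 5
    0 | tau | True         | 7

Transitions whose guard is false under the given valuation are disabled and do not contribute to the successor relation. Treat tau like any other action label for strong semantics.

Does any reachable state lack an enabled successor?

Answer: DEADLOCK at state 5

Analysis:
Reach set: {0,1,5,7}
  0: tau→0  tau→7  [deg 2]
  1: a→1  d→5  [deg 2]
  5: ∅  [STUCK]
  7: d→1  [deg 1]
trace reaching 5: tau·d·d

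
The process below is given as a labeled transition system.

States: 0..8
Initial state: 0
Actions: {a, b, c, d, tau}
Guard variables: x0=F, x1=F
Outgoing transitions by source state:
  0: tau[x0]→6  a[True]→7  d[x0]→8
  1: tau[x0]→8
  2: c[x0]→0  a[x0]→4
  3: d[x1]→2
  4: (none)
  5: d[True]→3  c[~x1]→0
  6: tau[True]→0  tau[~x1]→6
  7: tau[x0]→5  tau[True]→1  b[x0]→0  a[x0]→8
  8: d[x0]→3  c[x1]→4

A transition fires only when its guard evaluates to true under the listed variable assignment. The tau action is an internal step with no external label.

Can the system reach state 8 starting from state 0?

Answer: UNREACHABLE

Working:
After dropping false guards: 6 live edges.
L0 = {0}
L1 = {7}  total {0,7}
L2 = {1}  total {0,1,7}
Reachable = {0,1,7}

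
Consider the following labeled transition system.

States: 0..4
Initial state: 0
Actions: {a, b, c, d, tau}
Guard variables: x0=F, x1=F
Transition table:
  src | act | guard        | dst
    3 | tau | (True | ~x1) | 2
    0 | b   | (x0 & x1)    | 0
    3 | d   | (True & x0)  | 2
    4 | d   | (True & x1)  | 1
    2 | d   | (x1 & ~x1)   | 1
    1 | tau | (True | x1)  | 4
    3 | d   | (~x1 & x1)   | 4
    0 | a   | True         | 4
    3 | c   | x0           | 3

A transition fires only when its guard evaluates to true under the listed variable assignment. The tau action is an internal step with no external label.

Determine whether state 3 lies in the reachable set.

Guard filter leaves 3 enabled edge(s).
L0 = {0}
L1 = {4}  cumulative {0,4}
Reach set: {0,4}

Answer: UNREACHABLE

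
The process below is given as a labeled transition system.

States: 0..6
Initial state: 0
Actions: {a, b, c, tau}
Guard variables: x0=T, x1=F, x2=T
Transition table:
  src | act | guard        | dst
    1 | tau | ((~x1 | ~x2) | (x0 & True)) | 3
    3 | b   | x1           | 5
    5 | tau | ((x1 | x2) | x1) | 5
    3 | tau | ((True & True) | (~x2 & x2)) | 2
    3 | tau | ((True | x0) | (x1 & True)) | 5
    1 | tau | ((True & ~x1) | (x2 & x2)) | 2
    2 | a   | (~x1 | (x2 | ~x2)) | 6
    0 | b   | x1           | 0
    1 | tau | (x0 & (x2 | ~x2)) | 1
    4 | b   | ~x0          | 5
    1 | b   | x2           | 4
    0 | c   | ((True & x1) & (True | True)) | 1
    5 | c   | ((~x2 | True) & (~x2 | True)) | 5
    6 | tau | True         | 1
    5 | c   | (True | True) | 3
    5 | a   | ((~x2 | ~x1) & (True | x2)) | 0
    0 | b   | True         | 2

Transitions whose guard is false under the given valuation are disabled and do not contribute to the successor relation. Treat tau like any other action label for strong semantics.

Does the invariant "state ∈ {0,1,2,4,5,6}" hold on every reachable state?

Answer: INVARIANT VIOLATED at state 3

Trace:
Safe = {0,1,2,4,5,6}
Reach set: {0,1,2,3,4,5,6}
  0: ok
  1: ok
  2: ok
  3: ✗ unsafe
  4: ok
  5: ok
  6: ok
reach 3 via b·a·tau·tau — violates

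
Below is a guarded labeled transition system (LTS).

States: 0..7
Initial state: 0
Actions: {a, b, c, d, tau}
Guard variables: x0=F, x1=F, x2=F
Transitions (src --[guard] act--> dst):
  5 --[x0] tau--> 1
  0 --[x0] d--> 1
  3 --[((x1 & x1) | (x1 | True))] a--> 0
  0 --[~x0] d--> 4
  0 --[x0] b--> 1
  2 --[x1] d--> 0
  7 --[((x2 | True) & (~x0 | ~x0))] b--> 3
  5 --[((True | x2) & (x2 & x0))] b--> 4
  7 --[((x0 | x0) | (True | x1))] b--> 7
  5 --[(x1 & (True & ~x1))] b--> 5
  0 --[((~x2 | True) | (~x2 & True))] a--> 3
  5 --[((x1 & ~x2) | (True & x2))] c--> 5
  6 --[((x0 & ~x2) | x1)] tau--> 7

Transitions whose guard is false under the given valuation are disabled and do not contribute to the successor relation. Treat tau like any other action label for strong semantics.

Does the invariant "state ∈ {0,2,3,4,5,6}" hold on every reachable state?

Allowed set {0,2,3,4,5,6}
Reachable = {0,3,4}
  0: safe
  3: safe
  4: safe

Answer: INVARIANT HOLDS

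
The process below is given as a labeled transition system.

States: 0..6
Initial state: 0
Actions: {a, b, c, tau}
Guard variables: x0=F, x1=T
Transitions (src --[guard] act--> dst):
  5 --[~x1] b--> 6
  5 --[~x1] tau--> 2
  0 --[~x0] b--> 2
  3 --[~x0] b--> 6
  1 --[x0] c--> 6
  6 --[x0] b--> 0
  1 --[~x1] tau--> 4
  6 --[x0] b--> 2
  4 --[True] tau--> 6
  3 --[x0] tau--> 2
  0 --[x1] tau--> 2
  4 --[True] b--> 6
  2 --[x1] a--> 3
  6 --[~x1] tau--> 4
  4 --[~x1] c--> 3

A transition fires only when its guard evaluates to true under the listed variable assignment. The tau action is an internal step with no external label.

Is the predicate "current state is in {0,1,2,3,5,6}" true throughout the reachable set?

Answer: INVARIANT HOLDS

Analysis:
Inv-set: {0,1,2,3,5,6}
Reachable = {0,2,3,6}
  0: safe
  2: safe
  3: safe
  6: safe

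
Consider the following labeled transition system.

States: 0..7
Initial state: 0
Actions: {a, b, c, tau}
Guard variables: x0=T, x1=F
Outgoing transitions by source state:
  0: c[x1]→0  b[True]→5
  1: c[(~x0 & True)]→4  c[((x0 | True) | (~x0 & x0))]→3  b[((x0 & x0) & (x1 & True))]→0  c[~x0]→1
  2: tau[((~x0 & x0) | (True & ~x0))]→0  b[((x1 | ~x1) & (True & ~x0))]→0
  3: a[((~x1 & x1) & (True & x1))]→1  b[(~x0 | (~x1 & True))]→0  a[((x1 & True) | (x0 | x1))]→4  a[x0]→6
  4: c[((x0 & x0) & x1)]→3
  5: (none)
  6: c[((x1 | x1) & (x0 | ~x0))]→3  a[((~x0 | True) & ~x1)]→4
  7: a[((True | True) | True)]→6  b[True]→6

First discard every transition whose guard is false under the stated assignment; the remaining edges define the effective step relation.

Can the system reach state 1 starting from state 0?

Answer: UNREACHABLE

Analysis:
After dropping false guards: 8 live edges.
depth 0: {0}
depth 1: {5}  now seen {0,5}
Reach set: {0,5}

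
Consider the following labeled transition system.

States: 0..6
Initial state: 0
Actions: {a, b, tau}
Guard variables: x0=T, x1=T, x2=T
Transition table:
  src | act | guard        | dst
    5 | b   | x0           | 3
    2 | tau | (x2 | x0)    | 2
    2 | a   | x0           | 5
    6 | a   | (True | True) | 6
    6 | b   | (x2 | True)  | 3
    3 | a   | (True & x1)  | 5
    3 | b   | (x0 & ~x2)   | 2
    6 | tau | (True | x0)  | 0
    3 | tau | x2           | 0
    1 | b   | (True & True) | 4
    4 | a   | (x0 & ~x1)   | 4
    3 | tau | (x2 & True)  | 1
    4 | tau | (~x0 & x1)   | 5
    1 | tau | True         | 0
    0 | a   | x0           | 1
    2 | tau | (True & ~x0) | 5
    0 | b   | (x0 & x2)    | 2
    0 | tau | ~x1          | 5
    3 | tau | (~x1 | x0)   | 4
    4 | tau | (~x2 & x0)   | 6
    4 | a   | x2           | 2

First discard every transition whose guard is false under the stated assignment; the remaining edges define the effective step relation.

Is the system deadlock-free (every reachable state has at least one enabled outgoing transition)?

Answer: DEADLOCK-FREE

Trace:
Reachable = {0,1,2,3,4,5}
  0: a→1  b→2  [2 exit(s)]
  1: b→4  tau→0  [2 exit(s)]
  2: a→5  tau→2  [2 exit(s)]
  3: a→5  tau→0  tau→1  tau→4  [4 exit(s)]
  4: a→2  [1 exit(s)]
  5: b→3  [1 exit(s)]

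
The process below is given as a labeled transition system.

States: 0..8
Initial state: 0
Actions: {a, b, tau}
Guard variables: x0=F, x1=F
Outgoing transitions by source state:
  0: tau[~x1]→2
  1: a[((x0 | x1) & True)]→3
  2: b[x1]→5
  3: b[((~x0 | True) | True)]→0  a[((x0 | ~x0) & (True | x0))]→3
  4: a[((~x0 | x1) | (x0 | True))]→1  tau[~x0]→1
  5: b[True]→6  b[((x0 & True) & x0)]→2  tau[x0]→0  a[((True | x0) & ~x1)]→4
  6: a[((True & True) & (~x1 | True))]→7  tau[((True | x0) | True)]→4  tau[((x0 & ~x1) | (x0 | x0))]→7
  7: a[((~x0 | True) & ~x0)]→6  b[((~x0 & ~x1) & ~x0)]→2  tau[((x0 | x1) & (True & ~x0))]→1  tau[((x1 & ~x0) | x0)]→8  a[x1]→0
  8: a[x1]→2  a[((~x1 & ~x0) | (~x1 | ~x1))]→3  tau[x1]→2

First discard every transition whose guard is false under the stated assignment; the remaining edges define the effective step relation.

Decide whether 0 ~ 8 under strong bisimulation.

Bisimulation quotient by refinement:
  P[0] = {{0,1,2,3,4,5,6,7,8}}
  P[1] = {{0},{1,2},{3,5,7},{4,6},{8}}
  P[2] = {{0},{1,2},{3},{4},{5},{6},{7},{8}}
Fixed point at round 3; 8 class(es).
0∈{0}, 8∈{8}

Answer: NOT BISIMILAR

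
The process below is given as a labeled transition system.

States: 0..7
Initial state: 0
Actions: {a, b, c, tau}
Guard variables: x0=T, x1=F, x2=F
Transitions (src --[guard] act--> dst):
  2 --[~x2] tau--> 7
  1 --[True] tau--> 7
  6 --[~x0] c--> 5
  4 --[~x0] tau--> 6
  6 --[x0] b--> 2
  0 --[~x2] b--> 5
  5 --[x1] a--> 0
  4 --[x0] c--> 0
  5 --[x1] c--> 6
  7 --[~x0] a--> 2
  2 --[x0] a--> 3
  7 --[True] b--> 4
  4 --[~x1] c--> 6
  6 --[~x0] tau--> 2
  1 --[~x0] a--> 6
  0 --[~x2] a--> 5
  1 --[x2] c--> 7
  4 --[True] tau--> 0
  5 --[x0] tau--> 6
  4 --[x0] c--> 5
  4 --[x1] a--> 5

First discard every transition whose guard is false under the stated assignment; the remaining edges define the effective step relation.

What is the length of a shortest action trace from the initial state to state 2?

Layered search for 2:
  Layer 0: {0}
  Layer 1: {5}
  Layer 2: {6}
  Layer 3: {2}
2 enters at depth 3; path a·tau·b

Answer: 3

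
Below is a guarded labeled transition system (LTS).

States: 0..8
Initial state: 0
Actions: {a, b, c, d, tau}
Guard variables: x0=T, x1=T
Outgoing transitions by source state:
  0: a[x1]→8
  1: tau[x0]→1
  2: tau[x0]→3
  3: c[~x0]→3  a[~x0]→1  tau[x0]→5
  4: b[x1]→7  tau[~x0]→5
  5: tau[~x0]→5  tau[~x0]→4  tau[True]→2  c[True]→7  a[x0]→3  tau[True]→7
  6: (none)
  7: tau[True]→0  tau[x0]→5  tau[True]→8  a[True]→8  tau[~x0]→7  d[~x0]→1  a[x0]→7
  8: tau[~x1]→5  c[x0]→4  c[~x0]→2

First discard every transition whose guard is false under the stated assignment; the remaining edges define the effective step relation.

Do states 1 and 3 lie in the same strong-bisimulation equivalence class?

Answer: NOT BISIMILAR

Trace:
Compute ~ classes (split until stable):
  π0 = {{0,1,2,3,4,5,6,7,8}}
  π1 = {{0},{1,2,3},{4},{5},{6},{7},{8}}
  π2 = {{0},{1,2},{3},{4},{5},{6},{7},{8}}
  π3 = {{0},{1},{2},{3},{4},{5},{6},{7},{8}}
9 equivalence class(es) (converged in 4)
[1]={1}  [3]={3}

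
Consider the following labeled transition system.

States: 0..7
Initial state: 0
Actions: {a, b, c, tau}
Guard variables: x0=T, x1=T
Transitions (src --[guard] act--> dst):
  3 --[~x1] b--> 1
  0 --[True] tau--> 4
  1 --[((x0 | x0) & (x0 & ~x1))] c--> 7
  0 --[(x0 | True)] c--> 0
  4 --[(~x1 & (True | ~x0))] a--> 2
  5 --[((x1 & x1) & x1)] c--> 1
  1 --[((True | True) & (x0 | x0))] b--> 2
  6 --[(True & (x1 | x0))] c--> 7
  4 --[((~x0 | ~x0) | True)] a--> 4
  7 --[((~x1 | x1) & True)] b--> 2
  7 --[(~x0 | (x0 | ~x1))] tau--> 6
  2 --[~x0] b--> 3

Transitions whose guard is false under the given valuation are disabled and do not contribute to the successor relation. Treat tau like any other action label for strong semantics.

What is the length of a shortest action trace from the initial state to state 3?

BFS to 3:
  depth 0: {0}
  depth 1: {4}
3 never appears.

Answer: UNREACHABLE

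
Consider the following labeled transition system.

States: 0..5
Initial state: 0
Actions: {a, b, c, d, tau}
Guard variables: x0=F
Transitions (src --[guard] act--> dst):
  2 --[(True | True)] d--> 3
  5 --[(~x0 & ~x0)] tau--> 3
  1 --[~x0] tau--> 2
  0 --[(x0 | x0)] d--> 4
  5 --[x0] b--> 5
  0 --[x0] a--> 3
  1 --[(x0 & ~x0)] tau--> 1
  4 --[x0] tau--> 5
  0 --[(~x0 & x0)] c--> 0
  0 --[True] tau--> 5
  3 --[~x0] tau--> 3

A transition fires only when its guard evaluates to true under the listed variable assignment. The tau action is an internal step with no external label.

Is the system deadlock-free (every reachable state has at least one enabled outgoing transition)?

R = {0,3,5}
  0: tau→5  [1 exit(s)]
  3: tau→3  [1 exit(s)]
  5: tau→3  [1 exit(s)]

Answer: DEADLOCK-FREE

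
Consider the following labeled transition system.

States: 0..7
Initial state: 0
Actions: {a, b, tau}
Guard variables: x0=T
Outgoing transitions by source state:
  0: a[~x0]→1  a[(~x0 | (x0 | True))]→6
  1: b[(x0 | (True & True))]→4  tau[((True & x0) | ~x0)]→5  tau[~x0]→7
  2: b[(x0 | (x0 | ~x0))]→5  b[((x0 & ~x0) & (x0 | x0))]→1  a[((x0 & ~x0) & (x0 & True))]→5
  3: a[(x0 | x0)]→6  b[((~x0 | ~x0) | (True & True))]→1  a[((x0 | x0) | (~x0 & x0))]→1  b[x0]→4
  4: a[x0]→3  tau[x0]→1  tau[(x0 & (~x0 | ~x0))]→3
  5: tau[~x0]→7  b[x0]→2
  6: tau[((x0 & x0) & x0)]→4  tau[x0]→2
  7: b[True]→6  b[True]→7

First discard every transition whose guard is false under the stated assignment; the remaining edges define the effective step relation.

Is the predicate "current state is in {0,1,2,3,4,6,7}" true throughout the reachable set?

Safe = {0,1,2,3,4,6,7}
R = {0,1,2,3,4,5,6}
  0: safe
  1: safe
  2: safe
  3: safe
  4: safe
  5: outside
  6: safe
reach 5 via a·tau·b — violates

Answer: INVARIANT VIOLATED at state 5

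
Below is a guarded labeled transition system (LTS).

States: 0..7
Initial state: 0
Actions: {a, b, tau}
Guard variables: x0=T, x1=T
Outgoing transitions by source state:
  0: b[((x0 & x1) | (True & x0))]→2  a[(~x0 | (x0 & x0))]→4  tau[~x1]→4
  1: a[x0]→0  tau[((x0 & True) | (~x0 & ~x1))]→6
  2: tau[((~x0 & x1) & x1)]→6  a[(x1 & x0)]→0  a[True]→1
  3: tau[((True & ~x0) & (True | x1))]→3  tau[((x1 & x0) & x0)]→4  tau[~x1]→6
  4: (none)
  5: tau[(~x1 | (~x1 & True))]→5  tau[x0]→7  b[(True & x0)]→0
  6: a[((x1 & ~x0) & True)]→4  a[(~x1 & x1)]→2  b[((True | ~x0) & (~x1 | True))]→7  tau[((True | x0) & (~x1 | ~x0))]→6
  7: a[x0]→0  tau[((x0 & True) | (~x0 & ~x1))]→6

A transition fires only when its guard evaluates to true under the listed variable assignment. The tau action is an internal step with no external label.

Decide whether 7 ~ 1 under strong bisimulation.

Refine partition for ~:
  P[0] = {{0,1,2,3,4,5,6,7}}
  P[1] = {{0},{1,7},{2},{3},{4},{5},{6}}
Fixed point at round 2; 7 class(es).
[7]={1,7}  [1]={1,7}

Answer: BISIMILAR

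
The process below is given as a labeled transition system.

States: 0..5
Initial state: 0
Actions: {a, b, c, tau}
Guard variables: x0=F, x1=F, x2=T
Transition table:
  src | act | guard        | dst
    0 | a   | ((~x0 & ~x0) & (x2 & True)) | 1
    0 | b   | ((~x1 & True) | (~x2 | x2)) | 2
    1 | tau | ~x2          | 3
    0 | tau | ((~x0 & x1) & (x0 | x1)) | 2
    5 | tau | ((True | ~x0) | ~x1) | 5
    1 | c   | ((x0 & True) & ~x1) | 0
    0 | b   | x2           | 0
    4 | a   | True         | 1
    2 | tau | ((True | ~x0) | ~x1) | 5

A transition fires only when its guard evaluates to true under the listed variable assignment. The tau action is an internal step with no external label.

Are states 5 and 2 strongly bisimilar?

Answer: BISIMILAR

Analysis:
Refine partition for ~:
  round 0: {{0,1,2,3,4,5}}
  round 1: {{0},{1,3},{2,5},{4}}
Fixed point at round 2; 4 class(es).
[5]={2,5}  [2]={2,5}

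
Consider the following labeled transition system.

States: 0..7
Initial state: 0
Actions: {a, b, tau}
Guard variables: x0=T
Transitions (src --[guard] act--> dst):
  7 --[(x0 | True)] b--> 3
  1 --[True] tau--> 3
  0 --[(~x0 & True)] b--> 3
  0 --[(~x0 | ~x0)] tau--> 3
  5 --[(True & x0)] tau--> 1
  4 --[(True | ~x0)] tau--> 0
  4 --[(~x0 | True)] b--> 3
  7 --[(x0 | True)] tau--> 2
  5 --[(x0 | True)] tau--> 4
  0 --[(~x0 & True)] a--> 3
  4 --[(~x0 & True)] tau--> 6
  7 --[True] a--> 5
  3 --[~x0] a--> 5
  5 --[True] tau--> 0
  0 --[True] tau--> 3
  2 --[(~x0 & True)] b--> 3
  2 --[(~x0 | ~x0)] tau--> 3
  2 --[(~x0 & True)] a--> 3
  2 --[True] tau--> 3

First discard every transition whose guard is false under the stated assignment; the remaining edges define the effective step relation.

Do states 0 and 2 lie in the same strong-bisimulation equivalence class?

Compute ~ classes (split until stable):
  π0 = {{0,1,2,3,4,5,6,7}}
  π1 = {{0,1,2,5},{3,6},{4},{7}}
  π2 = {{0,1,2},{3,6},{4},{5},{7}}
5 equivalence class(es) (converged in 3)
class of 0: {0,1,2}; class of 2: {0,1,2}

Answer: BISIMILAR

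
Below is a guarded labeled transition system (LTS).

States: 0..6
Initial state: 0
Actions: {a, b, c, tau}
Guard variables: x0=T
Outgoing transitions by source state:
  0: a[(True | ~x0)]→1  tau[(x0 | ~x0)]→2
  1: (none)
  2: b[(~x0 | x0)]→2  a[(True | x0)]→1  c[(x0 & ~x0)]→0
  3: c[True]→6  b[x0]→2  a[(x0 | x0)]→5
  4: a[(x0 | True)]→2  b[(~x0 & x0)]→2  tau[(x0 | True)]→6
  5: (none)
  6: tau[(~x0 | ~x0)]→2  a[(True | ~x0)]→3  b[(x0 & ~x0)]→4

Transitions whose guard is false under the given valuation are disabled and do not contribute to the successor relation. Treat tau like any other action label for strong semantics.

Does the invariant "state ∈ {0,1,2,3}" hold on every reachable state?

Answer: INVARIANT HOLDS

Trace:
Inv-set: {0,1,2,3}
Reach set: {0,1,2}
  0: safe
  1: safe
  2: safe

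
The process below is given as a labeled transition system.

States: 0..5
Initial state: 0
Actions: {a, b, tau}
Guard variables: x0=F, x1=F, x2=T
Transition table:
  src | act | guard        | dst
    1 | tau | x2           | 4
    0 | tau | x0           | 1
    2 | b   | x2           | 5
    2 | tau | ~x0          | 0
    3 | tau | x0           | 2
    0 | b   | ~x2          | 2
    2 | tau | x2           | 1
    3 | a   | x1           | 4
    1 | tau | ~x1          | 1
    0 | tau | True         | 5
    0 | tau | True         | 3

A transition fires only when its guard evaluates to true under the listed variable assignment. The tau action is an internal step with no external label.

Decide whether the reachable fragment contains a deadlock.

Answer: DEADLOCK at state 3

Analysis:
Reach set: {0,3,5}
  0: tau→3  tau→5  [deg 2]
  3: ∅  [deadlock]
  5: ∅  [deadlock]
witness 3: tau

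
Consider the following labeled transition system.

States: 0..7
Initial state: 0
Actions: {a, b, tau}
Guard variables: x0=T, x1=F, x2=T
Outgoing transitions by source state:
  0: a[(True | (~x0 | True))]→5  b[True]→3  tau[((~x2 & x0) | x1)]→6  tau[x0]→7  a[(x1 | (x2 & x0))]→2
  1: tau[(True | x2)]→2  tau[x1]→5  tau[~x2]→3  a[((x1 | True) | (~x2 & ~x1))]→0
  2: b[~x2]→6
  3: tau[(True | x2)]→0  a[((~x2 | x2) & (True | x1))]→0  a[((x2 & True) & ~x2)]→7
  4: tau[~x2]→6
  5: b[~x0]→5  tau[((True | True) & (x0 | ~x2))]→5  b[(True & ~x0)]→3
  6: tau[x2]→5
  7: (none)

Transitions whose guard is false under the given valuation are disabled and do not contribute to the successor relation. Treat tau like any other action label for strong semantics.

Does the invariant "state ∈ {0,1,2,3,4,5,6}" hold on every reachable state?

Inv-set: {0,1,2,3,4,5,6}
R = {0,2,3,5,7}
  0: ✓
  2: ✓
  3: ✓
  5: ✓
  7: VIOLATES
witness against invariant: tau → 7

Answer: INVARIANT VIOLATED at state 7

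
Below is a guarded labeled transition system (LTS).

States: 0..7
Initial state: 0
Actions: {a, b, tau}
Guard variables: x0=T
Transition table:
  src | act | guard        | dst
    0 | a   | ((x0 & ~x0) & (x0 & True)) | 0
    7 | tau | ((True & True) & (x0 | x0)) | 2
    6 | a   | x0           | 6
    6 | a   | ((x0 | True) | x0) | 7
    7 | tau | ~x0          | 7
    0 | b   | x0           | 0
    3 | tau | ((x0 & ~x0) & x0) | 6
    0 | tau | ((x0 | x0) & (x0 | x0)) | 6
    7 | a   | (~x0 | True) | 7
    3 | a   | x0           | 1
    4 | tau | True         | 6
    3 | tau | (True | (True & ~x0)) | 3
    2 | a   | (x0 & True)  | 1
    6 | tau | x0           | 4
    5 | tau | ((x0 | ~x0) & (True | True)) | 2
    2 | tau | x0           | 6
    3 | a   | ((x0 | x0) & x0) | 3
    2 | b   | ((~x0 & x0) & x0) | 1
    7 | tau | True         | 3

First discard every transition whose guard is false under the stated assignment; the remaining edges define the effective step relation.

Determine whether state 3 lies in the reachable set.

15 transition(s) survive guard evaluation.
L0 = {0}
L1 = {6}  now seen {0,6}
L2 = {4,7}  now seen {0,4,6,7}
L3 = {2,3}  now seen {0,2,3,4,6,7}
L4 = {1}  now seen {0,1,2,3,4,6,7}
R = {0,1,2,3,4,6,7}
Path to 3: tau·a·tau

Answer: REACHABLE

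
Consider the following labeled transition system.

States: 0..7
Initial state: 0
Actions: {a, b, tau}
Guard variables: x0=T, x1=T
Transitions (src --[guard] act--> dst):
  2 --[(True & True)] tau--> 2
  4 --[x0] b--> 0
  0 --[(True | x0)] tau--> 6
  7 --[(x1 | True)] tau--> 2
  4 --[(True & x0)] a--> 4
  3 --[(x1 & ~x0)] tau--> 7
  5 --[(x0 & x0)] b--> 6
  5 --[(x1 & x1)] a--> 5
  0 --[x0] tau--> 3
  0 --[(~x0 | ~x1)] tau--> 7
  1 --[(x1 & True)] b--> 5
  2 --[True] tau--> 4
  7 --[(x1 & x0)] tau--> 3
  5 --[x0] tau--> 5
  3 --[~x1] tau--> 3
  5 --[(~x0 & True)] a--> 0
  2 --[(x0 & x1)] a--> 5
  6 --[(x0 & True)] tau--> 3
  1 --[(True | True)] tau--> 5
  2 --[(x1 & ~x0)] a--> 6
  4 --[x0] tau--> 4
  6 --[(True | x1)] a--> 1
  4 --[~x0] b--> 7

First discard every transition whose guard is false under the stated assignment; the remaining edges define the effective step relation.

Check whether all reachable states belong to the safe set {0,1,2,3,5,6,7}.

Answer: INVARIANT HOLDS

Trace:
Safe = {0,1,2,3,5,6,7}
R = {0,1,3,5,6}
  0: safe
  1: safe
  3: safe
  5: safe
  6: safe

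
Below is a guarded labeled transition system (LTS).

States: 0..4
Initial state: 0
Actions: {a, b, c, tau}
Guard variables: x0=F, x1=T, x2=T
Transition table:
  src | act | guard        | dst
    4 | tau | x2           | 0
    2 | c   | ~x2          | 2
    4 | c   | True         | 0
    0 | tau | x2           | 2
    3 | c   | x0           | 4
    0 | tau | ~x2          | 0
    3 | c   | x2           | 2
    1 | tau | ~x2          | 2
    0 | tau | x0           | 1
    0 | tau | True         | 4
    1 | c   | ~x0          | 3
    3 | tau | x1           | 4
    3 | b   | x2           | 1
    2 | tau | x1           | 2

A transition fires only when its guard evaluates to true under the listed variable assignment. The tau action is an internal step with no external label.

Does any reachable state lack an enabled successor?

Answer: DEADLOCK-FREE

Working:
Reachable = {0,2,4}
  0: tau→2  tau→4  [2 exit(s)]
  2: tau→2  [1 exit(s)]
  4: c→0  tau→0  [2 exit(s)]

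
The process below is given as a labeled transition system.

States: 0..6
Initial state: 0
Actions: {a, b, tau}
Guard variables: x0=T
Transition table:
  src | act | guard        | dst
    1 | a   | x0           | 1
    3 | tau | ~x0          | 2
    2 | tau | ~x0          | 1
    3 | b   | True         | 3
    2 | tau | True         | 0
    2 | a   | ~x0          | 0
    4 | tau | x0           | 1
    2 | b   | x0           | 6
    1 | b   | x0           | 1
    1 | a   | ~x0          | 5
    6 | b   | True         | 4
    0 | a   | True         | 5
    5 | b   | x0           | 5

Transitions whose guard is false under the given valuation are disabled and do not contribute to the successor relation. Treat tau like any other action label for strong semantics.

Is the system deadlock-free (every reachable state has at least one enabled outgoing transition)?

Reachable = {0,5}
  0: a→5  [deg 1]
  5: b→5  [deg 1]

Answer: DEADLOCK-FREE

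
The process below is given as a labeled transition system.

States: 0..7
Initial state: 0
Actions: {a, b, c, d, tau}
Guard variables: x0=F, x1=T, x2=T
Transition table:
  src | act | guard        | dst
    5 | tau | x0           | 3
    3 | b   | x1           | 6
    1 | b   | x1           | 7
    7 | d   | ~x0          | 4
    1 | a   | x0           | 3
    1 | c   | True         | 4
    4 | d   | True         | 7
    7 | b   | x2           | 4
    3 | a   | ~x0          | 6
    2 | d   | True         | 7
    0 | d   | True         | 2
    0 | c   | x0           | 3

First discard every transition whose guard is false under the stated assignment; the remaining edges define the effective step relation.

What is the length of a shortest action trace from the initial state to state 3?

Answer: UNREACHABLE

Working:
Breadth-first toward 3:
  Layer 0: {0}
  Layer 1: {2}
  Layer 2: {7}
  Layer 3: {4}
3 never appears.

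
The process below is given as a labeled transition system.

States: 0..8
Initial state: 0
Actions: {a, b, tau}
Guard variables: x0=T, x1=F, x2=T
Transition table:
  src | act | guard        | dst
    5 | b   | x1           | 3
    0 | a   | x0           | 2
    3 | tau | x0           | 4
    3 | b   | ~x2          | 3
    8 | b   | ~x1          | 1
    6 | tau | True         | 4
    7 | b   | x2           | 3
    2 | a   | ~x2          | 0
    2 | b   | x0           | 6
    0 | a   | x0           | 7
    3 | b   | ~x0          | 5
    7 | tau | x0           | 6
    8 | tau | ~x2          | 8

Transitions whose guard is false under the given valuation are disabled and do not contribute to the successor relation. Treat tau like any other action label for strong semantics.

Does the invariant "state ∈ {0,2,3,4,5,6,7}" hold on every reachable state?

Inv-set: {0,2,3,4,5,6,7}
Reachable = {0,2,3,4,6,7}
  0: ✓
  2: ✓
  3: ✓
  4: ✓
  6: ✓
  7: ✓

Answer: INVARIANT HOLDS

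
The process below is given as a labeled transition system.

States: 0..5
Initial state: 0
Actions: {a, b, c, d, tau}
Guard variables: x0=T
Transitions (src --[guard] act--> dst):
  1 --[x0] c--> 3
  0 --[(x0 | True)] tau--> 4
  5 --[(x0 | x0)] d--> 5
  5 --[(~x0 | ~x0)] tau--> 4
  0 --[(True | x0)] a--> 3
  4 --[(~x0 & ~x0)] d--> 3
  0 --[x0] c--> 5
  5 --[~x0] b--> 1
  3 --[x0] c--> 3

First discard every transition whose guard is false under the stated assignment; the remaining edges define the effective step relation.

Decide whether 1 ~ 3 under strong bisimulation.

Bisimulation quotient by refinement:
  P[0] = {{0,1,2,3,4,5}}
  P[1] = {{0},{1,3},{2,4},{5}}
Fixed point at round 2; 4 class(es).
class of 1: {1,3}; class of 3: {1,3}

Answer: BISIMILAR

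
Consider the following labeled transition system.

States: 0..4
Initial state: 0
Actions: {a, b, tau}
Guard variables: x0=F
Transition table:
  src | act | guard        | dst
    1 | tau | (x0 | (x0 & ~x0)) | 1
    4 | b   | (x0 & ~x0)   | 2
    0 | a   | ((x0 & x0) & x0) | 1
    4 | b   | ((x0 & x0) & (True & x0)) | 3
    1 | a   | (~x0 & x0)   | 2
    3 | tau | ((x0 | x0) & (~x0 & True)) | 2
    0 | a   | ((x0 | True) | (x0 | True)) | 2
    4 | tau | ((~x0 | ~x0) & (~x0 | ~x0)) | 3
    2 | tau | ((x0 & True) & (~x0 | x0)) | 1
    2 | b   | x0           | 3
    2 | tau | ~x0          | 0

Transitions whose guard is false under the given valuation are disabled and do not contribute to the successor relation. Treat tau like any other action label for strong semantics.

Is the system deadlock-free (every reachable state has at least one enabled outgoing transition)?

Answer: DEADLOCK-FREE

Analysis:
Reach set: {0,2}
  0: a→2  [1 exit(s)]
  2: tau→0  [1 exit(s)]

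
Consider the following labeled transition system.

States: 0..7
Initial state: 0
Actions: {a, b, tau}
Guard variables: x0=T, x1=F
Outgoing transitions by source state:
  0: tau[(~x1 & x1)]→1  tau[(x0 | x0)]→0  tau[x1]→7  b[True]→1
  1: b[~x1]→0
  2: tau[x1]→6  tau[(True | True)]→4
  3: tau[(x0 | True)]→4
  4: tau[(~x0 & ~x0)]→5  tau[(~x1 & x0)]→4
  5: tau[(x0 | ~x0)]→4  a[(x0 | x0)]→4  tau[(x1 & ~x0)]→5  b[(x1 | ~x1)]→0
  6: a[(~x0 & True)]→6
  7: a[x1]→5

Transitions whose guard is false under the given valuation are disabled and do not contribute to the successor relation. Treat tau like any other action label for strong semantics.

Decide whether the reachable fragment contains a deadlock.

Answer: DEADLOCK-FREE

Trace:
R = {0,1}
  0: b→1  tau→0  [2 out]
  1: b→0  [1 out]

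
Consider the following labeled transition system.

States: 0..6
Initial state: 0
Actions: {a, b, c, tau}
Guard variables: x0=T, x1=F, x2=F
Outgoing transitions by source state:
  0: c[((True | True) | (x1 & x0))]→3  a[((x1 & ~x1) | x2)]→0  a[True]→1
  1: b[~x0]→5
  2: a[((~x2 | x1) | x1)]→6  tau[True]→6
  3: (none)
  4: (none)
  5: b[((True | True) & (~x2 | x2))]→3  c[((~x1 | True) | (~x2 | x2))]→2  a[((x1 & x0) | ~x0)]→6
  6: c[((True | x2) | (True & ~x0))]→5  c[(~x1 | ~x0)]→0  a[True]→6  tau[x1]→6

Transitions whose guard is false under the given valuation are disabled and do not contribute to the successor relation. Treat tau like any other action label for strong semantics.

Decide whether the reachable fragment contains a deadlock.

Reachable = {0,1,3}
  0: a→1  c→3  [2 exit(s)]
  1: ∅  [STUCK]
  3: ∅  [STUCK]
trace reaching 1: a

Answer: DEADLOCK at state 1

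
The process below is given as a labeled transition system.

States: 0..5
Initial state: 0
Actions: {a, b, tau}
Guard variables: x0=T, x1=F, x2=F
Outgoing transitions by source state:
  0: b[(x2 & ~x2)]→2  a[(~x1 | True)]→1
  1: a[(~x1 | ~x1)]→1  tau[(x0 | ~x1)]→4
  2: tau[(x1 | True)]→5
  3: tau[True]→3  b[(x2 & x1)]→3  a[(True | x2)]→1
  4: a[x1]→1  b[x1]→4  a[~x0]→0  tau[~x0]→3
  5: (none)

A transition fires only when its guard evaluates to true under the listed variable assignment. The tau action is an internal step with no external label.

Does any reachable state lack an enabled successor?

Answer: DEADLOCK at state 4

Analysis:
Reachable = {0,1,4}
  0: a→1  [deg 1]
  1: a→1  tau→4  [deg 2]
  4: ∅  [STUCK]
trace reaching 4: a·tau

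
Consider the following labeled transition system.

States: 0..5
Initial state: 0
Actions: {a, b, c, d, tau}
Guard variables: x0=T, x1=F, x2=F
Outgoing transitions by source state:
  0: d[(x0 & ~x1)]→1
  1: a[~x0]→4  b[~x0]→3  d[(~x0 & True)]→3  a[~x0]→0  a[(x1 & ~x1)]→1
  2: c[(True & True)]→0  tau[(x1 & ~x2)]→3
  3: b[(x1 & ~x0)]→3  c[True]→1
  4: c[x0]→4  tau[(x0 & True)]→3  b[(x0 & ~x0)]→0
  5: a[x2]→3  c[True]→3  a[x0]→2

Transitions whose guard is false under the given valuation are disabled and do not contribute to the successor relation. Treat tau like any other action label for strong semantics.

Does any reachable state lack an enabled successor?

Reach set: {0,1}
  0: d→1  [1 out]
  1: ∅  [STUCK]
trace reaching 1: d

Answer: DEADLOCK at state 1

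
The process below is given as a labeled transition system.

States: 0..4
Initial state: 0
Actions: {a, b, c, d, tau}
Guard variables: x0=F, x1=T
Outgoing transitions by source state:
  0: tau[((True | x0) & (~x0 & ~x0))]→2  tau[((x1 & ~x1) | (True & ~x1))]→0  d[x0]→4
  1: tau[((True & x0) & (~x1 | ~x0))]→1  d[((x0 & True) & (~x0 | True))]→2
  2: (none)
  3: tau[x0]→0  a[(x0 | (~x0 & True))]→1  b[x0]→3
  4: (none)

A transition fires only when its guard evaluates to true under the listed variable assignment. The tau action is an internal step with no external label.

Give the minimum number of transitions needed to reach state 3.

Answer: UNREACHABLE

Working:
Layered search for 3:
  depth 0: {0}
  depth 1: {2}
3 never appears.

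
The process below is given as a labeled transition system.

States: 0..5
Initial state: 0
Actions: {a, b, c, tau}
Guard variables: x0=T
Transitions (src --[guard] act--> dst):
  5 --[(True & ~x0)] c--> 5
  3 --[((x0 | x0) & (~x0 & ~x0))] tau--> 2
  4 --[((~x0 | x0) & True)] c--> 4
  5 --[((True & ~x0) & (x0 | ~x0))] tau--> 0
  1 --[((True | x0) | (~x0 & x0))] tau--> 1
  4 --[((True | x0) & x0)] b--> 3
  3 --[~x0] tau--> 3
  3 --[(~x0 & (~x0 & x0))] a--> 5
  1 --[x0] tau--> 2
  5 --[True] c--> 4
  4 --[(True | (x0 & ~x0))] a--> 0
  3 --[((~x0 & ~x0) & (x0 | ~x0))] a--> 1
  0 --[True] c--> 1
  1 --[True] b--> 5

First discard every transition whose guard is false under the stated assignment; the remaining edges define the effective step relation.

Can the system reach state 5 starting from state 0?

8 transition(s) survive guard evaluation.
Layer 0: {0}
Layer 1: {1}  total {0,1}
Layer 2: {2,5}  total {0,1,2,5}
Layer 3: {4}  total {0,1,2,4,5}
Layer 4: {3}  total {0,1,2,3,4,5}
Reach set: {0,1,2,3,4,5}
Path to 5: c·b

Answer: REACHABLE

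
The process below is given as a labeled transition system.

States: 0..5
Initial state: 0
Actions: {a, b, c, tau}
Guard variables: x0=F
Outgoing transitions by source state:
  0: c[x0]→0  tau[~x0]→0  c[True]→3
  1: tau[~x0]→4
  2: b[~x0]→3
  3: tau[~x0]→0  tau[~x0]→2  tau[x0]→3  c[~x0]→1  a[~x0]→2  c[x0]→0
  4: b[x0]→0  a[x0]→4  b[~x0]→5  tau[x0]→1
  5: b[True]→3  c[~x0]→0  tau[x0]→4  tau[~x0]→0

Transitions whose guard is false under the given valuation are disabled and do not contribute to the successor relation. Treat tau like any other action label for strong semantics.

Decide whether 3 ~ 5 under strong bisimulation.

Answer: NOT BISIMILAR

Trace:
Compute ~ classes (split until stable):
  P[0] = {{0,1,2,3,4,5}}
  P[1] = {{0},{1},{2,4},{3},{5}}
  P[2] = {{0},{1},{2},{3},{4},{5}}
stable after 3 split(s): 6 block(s)
3∈{3}, 5∈{5}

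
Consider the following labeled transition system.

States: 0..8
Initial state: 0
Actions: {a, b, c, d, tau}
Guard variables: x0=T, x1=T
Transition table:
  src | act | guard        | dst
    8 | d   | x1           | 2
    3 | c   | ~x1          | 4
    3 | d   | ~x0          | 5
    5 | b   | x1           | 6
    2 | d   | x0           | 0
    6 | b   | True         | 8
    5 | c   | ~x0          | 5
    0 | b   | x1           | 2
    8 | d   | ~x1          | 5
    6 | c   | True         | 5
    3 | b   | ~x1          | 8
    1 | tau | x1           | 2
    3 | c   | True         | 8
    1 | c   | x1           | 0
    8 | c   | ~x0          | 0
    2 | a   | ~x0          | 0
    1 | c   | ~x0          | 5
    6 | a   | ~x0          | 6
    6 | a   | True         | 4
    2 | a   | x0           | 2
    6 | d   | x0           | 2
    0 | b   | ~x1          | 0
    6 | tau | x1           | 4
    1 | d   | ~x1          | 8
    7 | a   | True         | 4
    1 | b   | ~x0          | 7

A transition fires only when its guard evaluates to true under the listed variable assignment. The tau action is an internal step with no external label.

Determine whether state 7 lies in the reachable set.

Answer: UNREACHABLE

Working:
Guard filter leaves 14 enabled edge(s).
depth 0: {0}
depth 1: {2}  total {0,2}
Reach set: {0,2}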